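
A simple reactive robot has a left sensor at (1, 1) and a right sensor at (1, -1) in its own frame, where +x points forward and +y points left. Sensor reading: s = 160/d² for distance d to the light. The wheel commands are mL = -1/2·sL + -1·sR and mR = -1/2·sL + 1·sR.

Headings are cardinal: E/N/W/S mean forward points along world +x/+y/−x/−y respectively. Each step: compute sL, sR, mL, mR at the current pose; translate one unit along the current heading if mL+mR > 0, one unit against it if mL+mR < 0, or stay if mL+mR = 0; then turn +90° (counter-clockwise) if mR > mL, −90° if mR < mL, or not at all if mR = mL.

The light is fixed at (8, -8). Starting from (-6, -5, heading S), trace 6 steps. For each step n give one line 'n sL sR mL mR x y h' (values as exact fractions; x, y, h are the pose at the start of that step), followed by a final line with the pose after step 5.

0 160/173 160/229 -46000/39617 9360/39617 -6 -5 S
1 80/97 80/89 -11320/8633 4200/8633 -6 -4 E
2 160/281 160/221 -62640/62101 27280/62101 -7 -4 N
3 8/13 10/17 -198/221 62/221 -7 -5 W
4 160/173 160/229 -46000/39617 9360/39617 -6 -5 S
5 80/97 80/89 -11320/8633 4200/8633 -6 -4 E
final -7 -4 N

n=0: pose=(-6,-5,S); sL=160/173, sR=160/229; mL=-46000/39617, mR=9360/39617; mL+mR=-160/173 → advance -1; mR−mL=320/229 → turn +1·90°
n=1: pose=(-6,-4,E); sL=80/97, sR=80/89; mL=-11320/8633, mR=4200/8633; mL+mR=-80/97 → advance -1; mR−mL=160/89 → turn +1·90°
n=2: pose=(-7,-4,N); sL=160/281, sR=160/221; mL=-62640/62101, mR=27280/62101; mL+mR=-160/281 → advance -1; mR−mL=320/221 → turn +1·90°
n=3: pose=(-7,-5,W); sL=8/13, sR=10/17; mL=-198/221, mR=62/221; mL+mR=-8/13 → advance -1; mR−mL=20/17 → turn +1·90°
n=4: pose=(-6,-5,S); sL=160/173, sR=160/229; mL=-46000/39617, mR=9360/39617; mL+mR=-160/173 → advance -1; mR−mL=320/229 → turn +1·90°
n=5: pose=(-6,-4,E); sL=80/97, sR=80/89; mL=-11320/8633, mR=4200/8633; mL+mR=-80/97 → advance -1; mR−mL=160/89 → turn +1·90°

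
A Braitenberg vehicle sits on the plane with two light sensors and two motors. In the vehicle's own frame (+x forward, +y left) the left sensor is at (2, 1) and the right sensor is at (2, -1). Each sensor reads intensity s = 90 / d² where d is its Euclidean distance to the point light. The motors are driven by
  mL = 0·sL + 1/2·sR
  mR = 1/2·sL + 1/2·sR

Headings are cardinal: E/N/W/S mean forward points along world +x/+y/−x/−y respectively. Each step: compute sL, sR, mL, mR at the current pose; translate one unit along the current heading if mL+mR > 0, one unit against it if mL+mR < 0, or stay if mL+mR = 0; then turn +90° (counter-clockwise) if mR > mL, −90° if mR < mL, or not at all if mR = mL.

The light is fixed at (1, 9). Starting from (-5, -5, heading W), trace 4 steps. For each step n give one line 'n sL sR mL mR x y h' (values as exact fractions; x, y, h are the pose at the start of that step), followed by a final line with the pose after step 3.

n=0: pose=(-5,-5,W); sL=90/289, sR=90/233; mL=45/233, mR=23490/67337; mL+mR=36495/67337 → advance +1; mR−mL=45/289 → turn +1·90°
n=1: pose=(-6,-5,S); sL=45/146, sR=9/32; mL=9/64, mR=1377/4672; mL+mR=1017/2336 → advance +1; mR−mL=45/292 → turn +1·90°
n=2: pose=(-6,-6,E); sL=90/221, sR=90/281; mL=45/281, mR=22590/62101; mL+mR=32535/62101 → advance +1; mR−mL=45/221 → turn +1·90°
n=3: pose=(-5,-6,N); sL=45/109, sR=45/97; mL=45/194, mR=4635/10573; mL+mR=14175/21146 → advance +1; mR−mL=45/218 → turn +1·90°

0 90/289 90/233 45/233 23490/67337 -5 -5 W
1 45/146 9/32 9/64 1377/4672 -6 -5 S
2 90/221 90/281 45/281 22590/62101 -6 -6 E
3 45/109 45/97 45/194 4635/10573 -5 -6 N
final -5 -5 W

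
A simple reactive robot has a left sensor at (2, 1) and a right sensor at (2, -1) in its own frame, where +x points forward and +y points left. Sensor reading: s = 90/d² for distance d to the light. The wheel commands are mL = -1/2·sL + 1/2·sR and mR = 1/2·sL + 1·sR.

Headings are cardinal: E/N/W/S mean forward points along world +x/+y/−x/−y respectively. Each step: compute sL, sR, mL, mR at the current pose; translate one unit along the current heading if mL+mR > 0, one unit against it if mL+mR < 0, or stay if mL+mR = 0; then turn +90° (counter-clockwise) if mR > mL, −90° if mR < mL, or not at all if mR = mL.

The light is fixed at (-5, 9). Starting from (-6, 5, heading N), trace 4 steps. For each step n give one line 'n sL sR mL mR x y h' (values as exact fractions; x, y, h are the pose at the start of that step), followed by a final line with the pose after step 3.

n=0: pose=(-6,5,N); sL=45/4, sR=45/2; mL=45/8, mR=225/8; mL+mR=135/4 → advance +1; mR−mL=45/2 → turn +1·90°
n=1: pose=(-6,6,W); sL=18/5, sR=90/13; mL=108/65, mR=567/65; mL+mR=135/13 → advance +1; mR−mL=459/65 → turn +1·90°
n=2: pose=(-7,6,S); sL=45/13, sR=45/17; mL=-90/221, mR=1935/442; mL+mR=135/34 → advance +1; mR−mL=2115/442 → turn +1·90°
n=3: pose=(-7,5,E); sL=10, sR=18/5; mL=-16/5, mR=43/5; mL+mR=27/5 → advance +1; mR−mL=59/5 → turn +1·90°

0 45/4 45/2 45/8 225/8 -6 5 N
1 18/5 90/13 108/65 567/65 -6 6 W
2 45/13 45/17 -90/221 1935/442 -7 6 S
3 10 18/5 -16/5 43/5 -7 5 E
final -6 5 N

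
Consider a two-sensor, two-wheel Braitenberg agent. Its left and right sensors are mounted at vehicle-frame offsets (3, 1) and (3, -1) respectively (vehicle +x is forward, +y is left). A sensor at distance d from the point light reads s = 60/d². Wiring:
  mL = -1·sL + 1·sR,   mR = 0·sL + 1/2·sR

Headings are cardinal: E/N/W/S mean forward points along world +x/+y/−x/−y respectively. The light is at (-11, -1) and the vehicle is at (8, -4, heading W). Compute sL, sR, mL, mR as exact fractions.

left sensor world pos  = (5, -5); dL² = 272
right sensor world pos = (5, -3); dR² = 260
sL = 60/272 = 15/68
sR = 60/260 = 3/13
mL = -1·sL + 1·sR = 9/884
mR = 0·sL + 1/2·sR = 3/26

15/68 3/13 9/884 3/26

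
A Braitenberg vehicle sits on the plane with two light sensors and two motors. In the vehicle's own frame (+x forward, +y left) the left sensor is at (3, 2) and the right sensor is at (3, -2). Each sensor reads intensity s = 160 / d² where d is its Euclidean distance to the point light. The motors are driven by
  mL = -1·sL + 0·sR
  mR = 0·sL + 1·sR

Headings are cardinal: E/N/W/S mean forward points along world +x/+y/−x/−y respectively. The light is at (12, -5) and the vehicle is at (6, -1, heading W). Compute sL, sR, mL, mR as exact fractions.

32/17 160/117 -32/17 160/117

left sensor world pos  = (3, -3); dL² = 85
right sensor world pos = (3, 1); dR² = 117
sL = 160/85 = 32/17
sR = 160/117 = 160/117
mL = -1·sL + 0·sR = -32/17
mR = 0·sL + 1·sR = 160/117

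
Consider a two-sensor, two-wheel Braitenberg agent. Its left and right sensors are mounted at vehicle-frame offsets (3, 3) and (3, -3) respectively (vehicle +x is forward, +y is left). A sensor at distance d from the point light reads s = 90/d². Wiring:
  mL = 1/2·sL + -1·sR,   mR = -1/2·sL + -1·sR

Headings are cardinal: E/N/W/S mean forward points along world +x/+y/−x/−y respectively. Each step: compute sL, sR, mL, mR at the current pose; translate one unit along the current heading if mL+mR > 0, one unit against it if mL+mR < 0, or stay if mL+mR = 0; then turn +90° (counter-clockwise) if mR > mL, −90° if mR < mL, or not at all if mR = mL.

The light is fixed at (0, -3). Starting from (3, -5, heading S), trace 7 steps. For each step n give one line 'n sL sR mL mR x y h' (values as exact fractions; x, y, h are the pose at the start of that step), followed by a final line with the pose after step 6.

0 90/61 18/5 -873/305 -1323/305 3 -5 S
1 45/8 45/2 -315/16 -405/16 3 -4 W
2 18 90/53 387/53 -567/53 4 -4 N
3 9/5 45/37 -117/370 -783/370 4 -5 E
4 90/61 18/5 -873/305 -1323/305 3 -5 S
5 45/8 45/2 -315/16 -405/16 3 -4 W
6 18 90/53 387/53 -567/53 4 -4 N
final 4 -5 E

n=0: pose=(3,-5,S); sL=90/61, sR=18/5; mL=-873/305, mR=-1323/305; mL+mR=-36/5 → advance -1; mR−mL=-90/61 → turn -1·90°
n=1: pose=(3,-4,W); sL=45/8, sR=45/2; mL=-315/16, mR=-405/16; mL+mR=-45 → advance -1; mR−mL=-45/8 → turn -1·90°
n=2: pose=(4,-4,N); sL=18, sR=90/53; mL=387/53, mR=-567/53; mL+mR=-180/53 → advance -1; mR−mL=-18 → turn -1·90°
n=3: pose=(4,-5,E); sL=9/5, sR=45/37; mL=-117/370, mR=-783/370; mL+mR=-90/37 → advance -1; mR−mL=-9/5 → turn -1·90°
n=4: pose=(3,-5,S); sL=90/61, sR=18/5; mL=-873/305, mR=-1323/305; mL+mR=-36/5 → advance -1; mR−mL=-90/61 → turn -1·90°
n=5: pose=(3,-4,W); sL=45/8, sR=45/2; mL=-315/16, mR=-405/16; mL+mR=-45 → advance -1; mR−mL=-45/8 → turn -1·90°
n=6: pose=(4,-4,N); sL=18, sR=90/53; mL=387/53, mR=-567/53; mL+mR=-180/53 → advance -1; mR−mL=-18 → turn -1·90°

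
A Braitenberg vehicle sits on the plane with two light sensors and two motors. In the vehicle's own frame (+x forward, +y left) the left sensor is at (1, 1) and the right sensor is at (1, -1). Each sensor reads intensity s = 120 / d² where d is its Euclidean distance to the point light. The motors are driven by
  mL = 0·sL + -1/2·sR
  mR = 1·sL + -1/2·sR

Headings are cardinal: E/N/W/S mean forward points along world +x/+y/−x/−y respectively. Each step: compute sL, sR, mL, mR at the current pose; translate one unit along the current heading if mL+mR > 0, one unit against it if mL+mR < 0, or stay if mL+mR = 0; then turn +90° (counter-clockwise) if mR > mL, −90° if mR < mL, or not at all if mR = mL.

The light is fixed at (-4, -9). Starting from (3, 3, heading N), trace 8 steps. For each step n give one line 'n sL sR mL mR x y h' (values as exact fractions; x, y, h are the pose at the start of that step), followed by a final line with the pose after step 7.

n=0: pose=(3,3,N); sL=24/41, sR=120/233; mL=-60/233, mR=3132/9553; mL+mR=672/9553 → advance +1; mR−mL=24/41 → turn +1·90°
n=1: pose=(3,4,W); sL=2/3, sR=15/29; mL=-15/58, mR=71/174; mL+mR=13/87 → advance +1; mR−mL=2/3 → turn +1·90°
n=2: pose=(2,4,S); sL=120/193, sR=120/169; mL=-60/169, mR=8700/32617; mL+mR=-2880/32617 → advance -1; mR−mL=120/193 → turn +1·90°
n=3: pose=(2,5,E); sL=60/137, sR=60/109; mL=-30/109, mR=2430/14933; mL+mR=-1680/14933 → advance -1; mR−mL=60/137 → turn +1·90°
n=4: pose=(1,5,N); sL=120/241, sR=40/87; mL=-20/87, mR=5620/20967; mL+mR=800/20967 → advance +1; mR−mL=120/241 → turn +1·90°
n=5: pose=(1,6,W); sL=30/53, sR=15/34; mL=-15/68, mR=1245/3604; mL+mR=225/1802 → advance +1; mR−mL=30/53 → turn +1·90°
n=6: pose=(0,6,S); sL=120/221, sR=24/41; mL=-12/41, mR=2268/9061; mL+mR=-384/9061 → advance -1; mR−mL=120/221 → turn +1·90°
n=7: pose=(0,7,E); sL=60/157, sR=12/25; mL=-6/25, mR=558/3925; mL+mR=-384/3925 → advance -1; mR−mL=60/157 → turn +1·90°

0 24/41 120/233 -60/233 3132/9553 3 3 N
1 2/3 15/29 -15/58 71/174 3 4 W
2 120/193 120/169 -60/169 8700/32617 2 4 S
3 60/137 60/109 -30/109 2430/14933 2 5 E
4 120/241 40/87 -20/87 5620/20967 1 5 N
5 30/53 15/34 -15/68 1245/3604 1 6 W
6 120/221 24/41 -12/41 2268/9061 0 6 S
7 60/157 12/25 -6/25 558/3925 0 7 E
final -1 7 N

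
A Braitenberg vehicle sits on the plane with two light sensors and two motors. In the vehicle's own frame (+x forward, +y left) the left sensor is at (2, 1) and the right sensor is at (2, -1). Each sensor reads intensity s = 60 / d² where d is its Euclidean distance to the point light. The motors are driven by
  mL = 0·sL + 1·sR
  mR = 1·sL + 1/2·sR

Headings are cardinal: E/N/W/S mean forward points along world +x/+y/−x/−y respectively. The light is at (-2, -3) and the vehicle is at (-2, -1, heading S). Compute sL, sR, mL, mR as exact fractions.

left sensor world pos  = (-1, -3); dL² = 1
right sensor world pos = (-3, -3); dR² = 1
sL = 60/1 = 60
sR = 60/1 = 60
mL = 0·sL + 1·sR = 60
mR = 1·sL + 1/2·sR = 90

60 60 60 90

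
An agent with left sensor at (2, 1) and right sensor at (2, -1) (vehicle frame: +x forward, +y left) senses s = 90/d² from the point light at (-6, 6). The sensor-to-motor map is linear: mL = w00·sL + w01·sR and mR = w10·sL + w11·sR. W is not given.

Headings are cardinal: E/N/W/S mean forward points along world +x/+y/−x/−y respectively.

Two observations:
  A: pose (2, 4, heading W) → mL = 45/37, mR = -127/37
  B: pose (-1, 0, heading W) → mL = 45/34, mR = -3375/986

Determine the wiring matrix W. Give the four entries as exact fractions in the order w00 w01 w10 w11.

obs A: pose=(2,4,W) → sL=2, sR=90/37, mL=45/37, mR=-127/37
obs B: pose=(-1,0,W) → sL=45/29, sR=45/17, mL=45/34, mR=-3375/986
sensor matrix S = [[2, 90/37], [45/29, 45/17]]; det S = 27720/18241
solve [mL_A; mL_B] = S·[w00; w01] and [mR_A; mR_B] = S·[w10; w11]:
  w00 = 0, w01 = 1/2, w10 = -1/2, w11 = -1

0 1/2 -1/2 -1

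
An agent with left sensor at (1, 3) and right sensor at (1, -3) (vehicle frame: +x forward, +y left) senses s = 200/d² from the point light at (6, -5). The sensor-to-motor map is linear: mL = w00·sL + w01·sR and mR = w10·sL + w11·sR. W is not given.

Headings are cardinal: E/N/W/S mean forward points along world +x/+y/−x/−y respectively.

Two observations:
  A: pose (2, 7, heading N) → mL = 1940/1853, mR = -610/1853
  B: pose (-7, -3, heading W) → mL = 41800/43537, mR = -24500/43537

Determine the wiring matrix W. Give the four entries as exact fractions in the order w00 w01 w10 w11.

1/2 1/2 -1 1/2

obs A: pose=(2,7,N) → sL=100/109, sR=20/17, mL=1940/1853, mR=-610/1853
obs B: pose=(-7,-3,W) → sL=200/197, sR=200/221, mL=41800/43537, mR=-24500/43537
sensor matrix S = [[100/109, 20/17], [200/197, 200/221]]; det S = -1728000/4745533
solve [mL_A; mL_B] = S·[w00; w01] and [mR_A; mR_B] = S·[w10; w11]:
  w00 = 1/2, w01 = 1/2, w10 = -1, w11 = 1/2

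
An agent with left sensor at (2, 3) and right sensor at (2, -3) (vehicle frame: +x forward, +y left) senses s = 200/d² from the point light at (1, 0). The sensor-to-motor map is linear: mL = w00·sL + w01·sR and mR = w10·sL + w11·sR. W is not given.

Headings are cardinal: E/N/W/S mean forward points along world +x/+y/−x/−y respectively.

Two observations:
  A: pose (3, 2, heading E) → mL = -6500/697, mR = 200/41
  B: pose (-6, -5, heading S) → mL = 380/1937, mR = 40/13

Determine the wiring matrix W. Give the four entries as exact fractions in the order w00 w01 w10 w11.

1/2 -1 1 0

obs A: pose=(3,2,E) → sL=200/41, sR=200/17, mL=-6500/697, mR=200/41
obs B: pose=(-6,-5,S) → sL=40/13, sR=200/149, mL=380/1937, mR=40/13
sensor matrix S = [[200/41, 200/17], [40/13, 200/149]]; det S = -40032000/1350089
solve [mL_A; mL_B] = S·[w00; w01] and [mR_A; mR_B] = S·[w10; w11]:
  w00 = 1/2, w01 = -1, w10 = 1, w11 = 0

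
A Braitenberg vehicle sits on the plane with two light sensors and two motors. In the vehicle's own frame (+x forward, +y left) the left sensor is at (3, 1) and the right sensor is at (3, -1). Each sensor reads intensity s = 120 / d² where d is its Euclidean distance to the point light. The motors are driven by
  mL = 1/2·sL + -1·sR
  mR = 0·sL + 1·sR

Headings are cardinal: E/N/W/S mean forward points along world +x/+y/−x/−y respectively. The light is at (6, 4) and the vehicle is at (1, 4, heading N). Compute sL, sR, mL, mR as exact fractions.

left sensor world pos  = (0, 7); dL² = 45
right sensor world pos = (2, 7); dR² = 25
sL = 120/45 = 8/3
sR = 120/25 = 24/5
mL = 1/2·sL + -1·sR = -52/15
mR = 0·sL + 1·sR = 24/5

8/3 24/5 -52/15 24/5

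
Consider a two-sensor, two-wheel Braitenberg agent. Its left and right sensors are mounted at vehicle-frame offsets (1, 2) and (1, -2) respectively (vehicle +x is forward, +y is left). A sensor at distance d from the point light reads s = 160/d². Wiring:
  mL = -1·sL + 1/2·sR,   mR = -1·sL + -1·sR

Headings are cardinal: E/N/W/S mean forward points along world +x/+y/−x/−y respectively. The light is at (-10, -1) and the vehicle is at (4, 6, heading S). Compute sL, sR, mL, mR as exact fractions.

40/73 8/9 -68/657 -944/657

left sensor world pos  = (6, 5); dL² = 292
right sensor world pos = (2, 5); dR² = 180
sL = 160/292 = 40/73
sR = 160/180 = 8/9
mL = -1·sL + 1/2·sR = -68/657
mR = -1·sL + -1·sR = -944/657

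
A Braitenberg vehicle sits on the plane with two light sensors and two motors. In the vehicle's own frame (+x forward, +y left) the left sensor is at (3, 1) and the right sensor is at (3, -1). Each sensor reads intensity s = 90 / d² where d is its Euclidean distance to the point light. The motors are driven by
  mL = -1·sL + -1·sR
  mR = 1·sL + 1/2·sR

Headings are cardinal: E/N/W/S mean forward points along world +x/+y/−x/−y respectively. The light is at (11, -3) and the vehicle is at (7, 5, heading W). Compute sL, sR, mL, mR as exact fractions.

45/49 9/13 -1026/637 1611/1274

left sensor world pos  = (4, 4); dL² = 98
right sensor world pos = (4, 6); dR² = 130
sL = 90/98 = 45/49
sR = 90/130 = 9/13
mL = -1·sL + -1·sR = -1026/637
mR = 1·sL + 1/2·sR = 1611/1274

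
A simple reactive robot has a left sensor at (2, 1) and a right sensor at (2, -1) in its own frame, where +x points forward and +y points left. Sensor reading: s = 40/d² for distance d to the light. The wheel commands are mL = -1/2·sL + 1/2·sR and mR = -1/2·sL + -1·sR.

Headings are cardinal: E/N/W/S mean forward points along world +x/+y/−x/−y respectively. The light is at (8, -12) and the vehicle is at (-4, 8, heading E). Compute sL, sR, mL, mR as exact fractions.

40/541 40/461 1600/249401 -30860/249401

left sensor world pos  = (-2, 9); dL² = 541
right sensor world pos = (-2, 7); dR² = 461
sL = 40/541 = 40/541
sR = 40/461 = 40/461
mL = -1/2·sL + 1/2·sR = 1600/249401
mR = -1/2·sL + -1·sR = -30860/249401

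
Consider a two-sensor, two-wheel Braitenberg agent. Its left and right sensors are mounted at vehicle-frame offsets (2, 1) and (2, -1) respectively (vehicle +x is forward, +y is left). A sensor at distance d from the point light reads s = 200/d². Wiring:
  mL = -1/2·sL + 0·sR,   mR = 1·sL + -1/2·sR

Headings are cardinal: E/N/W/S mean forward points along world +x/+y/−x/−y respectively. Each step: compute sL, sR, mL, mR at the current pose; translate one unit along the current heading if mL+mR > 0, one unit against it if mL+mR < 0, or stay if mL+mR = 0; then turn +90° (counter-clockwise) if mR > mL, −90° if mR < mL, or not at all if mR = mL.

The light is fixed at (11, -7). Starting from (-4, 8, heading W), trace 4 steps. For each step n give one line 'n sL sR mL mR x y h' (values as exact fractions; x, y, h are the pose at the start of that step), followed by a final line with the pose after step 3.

0 40/97 40/109 -20/97 2420/10573 -4 8 W
1 100/197 100/229 -50/197 13050/45113 -5 8 S
2 200/421 40/73 -100/421 6180/30733 -5 7 E
3 10/29 25/64 -5/29 555/3712 -6 7 N
final -6 6 W

n=0: pose=(-4,8,W); sL=40/97, sR=40/109; mL=-20/97, mR=2420/10573; mL+mR=240/10573 → advance +1; mR−mL=4600/10573 → turn +1·90°
n=1: pose=(-5,8,S); sL=100/197, sR=100/229; mL=-50/197, mR=13050/45113; mL+mR=1600/45113 → advance +1; mR−mL=24500/45113 → turn +1·90°
n=2: pose=(-5,7,E); sL=200/421, sR=40/73; mL=-100/421, mR=6180/30733; mL+mR=-1120/30733 → advance -1; mR−mL=13480/30733 → turn +1·90°
n=3: pose=(-6,7,N); sL=10/29, sR=25/64; mL=-5/29, mR=555/3712; mL+mR=-85/3712 → advance -1; mR−mL=1195/3712 → turn +1·90°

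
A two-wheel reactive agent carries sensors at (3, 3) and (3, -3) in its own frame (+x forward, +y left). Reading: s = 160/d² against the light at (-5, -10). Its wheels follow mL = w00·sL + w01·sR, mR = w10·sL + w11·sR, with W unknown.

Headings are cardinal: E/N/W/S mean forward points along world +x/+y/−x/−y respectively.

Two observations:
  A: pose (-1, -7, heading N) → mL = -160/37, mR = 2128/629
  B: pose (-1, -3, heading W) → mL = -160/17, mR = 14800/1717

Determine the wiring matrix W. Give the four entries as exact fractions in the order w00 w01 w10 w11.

-1 0 1 -1/2

obs A: pose=(-1,-7,N) → sL=160/37, sR=32/17, mL=-160/37, mR=2128/629
obs B: pose=(-1,-3,W) → sL=160/17, sR=160/101, mL=-160/17, mR=14800/1717
sensor matrix S = [[160/37, 32/17], [160/17, 160/101]]; det S = -11735040/1079993
solve [mL_A; mL_B] = S·[w00; w01] and [mR_A; mR_B] = S·[w10; w11]:
  w00 = -1, w01 = 0, w10 = 1, w11 = -1/2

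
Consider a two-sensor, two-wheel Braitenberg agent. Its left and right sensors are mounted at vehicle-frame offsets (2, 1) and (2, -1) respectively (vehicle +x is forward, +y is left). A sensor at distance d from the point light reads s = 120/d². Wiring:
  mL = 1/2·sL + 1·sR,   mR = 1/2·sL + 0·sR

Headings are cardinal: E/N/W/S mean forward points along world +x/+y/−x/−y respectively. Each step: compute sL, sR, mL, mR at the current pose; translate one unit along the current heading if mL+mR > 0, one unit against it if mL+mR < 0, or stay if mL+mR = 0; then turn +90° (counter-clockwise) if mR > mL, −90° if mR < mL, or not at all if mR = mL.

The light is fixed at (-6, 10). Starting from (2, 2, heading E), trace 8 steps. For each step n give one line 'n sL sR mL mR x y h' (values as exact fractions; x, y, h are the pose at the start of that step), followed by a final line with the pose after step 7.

n=0: pose=(2,2,E); sL=120/149, sR=120/181; mL=28740/26969, mR=60/149; mL+mR=39600/26969 → advance +1; mR−mL=-120/181 → turn -1·90°
n=1: pose=(3,2,S); sL=3/5, sR=30/41; mL=423/410, mR=3/10; mL+mR=273/205 → advance +1; mR−mL=-30/41 → turn -1·90°
n=2: pose=(3,1,W); sL=120/149, sR=120/113; mL=24660/16837, mR=60/149; mL+mR=31440/16837 → advance +1; mR−mL=-120/113 → turn -1·90°
n=3: pose=(2,1,N); sL=60/49, sR=12/13; mL=978/637, mR=30/49; mL+mR=1368/637 → advance +1; mR−mL=-12/13 → turn -1·90°
n=4: pose=(2,2,E); sL=120/149, sR=120/181; mL=28740/26969, mR=60/149; mL+mR=39600/26969 → advance +1; mR−mL=-120/181 → turn -1·90°
n=5: pose=(3,2,S); sL=3/5, sR=30/41; mL=423/410, mR=3/10; mL+mR=273/205 → advance +1; mR−mL=-30/41 → turn -1·90°
n=6: pose=(3,1,W); sL=120/149, sR=120/113; mL=24660/16837, mR=60/149; mL+mR=31440/16837 → advance +1; mR−mL=-120/113 → turn -1·90°
n=7: pose=(2,1,N); sL=60/49, sR=12/13; mL=978/637, mR=30/49; mL+mR=1368/637 → advance +1; mR−mL=-12/13 → turn -1·90°

0 120/149 120/181 28740/26969 60/149 2 2 E
1 3/5 30/41 423/410 3/10 3 2 S
2 120/149 120/113 24660/16837 60/149 3 1 W
3 60/49 12/13 978/637 30/49 2 1 N
4 120/149 120/181 28740/26969 60/149 2 2 E
5 3/5 30/41 423/410 3/10 3 2 S
6 120/149 120/113 24660/16837 60/149 3 1 W
7 60/49 12/13 978/637 30/49 2 1 N
final 2 2 E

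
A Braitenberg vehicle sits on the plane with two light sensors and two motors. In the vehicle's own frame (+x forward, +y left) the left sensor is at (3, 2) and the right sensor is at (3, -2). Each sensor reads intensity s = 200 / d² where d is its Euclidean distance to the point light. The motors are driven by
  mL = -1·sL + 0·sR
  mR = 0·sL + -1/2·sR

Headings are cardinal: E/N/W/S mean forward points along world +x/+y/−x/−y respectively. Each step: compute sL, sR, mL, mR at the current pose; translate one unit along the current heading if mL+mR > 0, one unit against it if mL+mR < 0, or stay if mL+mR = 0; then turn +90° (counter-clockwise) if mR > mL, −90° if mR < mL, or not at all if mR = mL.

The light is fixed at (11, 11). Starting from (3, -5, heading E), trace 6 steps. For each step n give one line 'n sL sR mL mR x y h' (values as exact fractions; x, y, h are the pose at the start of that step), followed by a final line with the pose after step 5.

n=0: pose=(3,-5,E); sL=200/221, sR=200/349; mL=-200/221, mR=-100/349; mL+mR=-91900/77129 → advance -1; mR−mL=47700/77129 → turn +1·90°
n=1: pose=(2,-5,N); sL=20/29, sR=100/109; mL=-20/29, mR=-50/109; mL+mR=-3630/3161 → advance -1; mR−mL=730/3161 → turn +1·90°
n=2: pose=(2,-6,W); sL=40/101, sR=200/369; mL=-40/101, mR=-100/369; mL+mR=-24860/37269 → advance -1; mR−mL=4660/37269 → turn +1·90°
n=3: pose=(3,-6,S); sL=50/109, sR=2/5; mL=-50/109, mR=-1/5; mL+mR=-359/545 → advance -1; mR−mL=141/545 → turn +1·90°
n=4: pose=(3,-5,E); sL=200/221, sR=200/349; mL=-200/221, mR=-100/349; mL+mR=-91900/77129 → advance -1; mR−mL=47700/77129 → turn +1·90°
n=5: pose=(2,-5,N); sL=20/29, sR=100/109; mL=-20/29, mR=-50/109; mL+mR=-3630/3161 → advance -1; mR−mL=730/3161 → turn +1·90°

0 200/221 200/349 -200/221 -100/349 3 -5 E
1 20/29 100/109 -20/29 -50/109 2 -5 N
2 40/101 200/369 -40/101 -100/369 2 -6 W
3 50/109 2/5 -50/109 -1/5 3 -6 S
4 200/221 200/349 -200/221 -100/349 3 -5 E
5 20/29 100/109 -20/29 -50/109 2 -5 N
final 2 -6 W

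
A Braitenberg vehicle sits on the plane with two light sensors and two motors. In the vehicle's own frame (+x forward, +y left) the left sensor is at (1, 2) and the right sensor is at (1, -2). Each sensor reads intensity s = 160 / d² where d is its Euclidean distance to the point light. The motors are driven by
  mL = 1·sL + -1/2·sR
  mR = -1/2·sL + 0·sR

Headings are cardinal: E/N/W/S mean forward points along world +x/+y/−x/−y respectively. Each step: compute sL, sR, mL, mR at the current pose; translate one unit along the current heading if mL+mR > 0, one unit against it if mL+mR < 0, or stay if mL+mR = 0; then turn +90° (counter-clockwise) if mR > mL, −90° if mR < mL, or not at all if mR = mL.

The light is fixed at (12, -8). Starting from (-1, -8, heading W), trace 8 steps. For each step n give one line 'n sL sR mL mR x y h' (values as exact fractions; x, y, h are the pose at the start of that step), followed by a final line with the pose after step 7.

0 4/5 4/5 2/5 -2/5 -1 -8 W
1 80/113 80/61 360/6893 -40/113 -1 -8 N
2 32/29 160/153 2576/4437 -16/29 -1 -9 E
3 20/13 4/5 74/65 -10/13 0 -9 S
4 32/37 160/169 2448/6253 -16/37 0 -10 W
5 16/17 80/41 -24/697 -8/17 1 -10 N
6 160/101 32/25 2384/2525 -80/101 1 -11 E
7 2 1 3/2 -1 2 -11 S
final 2 -12 W

n=0: pose=(-1,-8,W); sL=4/5, sR=4/5; mL=2/5, mR=-2/5; mL+mR=0 → advance +0; mR−mL=-4/5 → turn -1·90°
n=1: pose=(-1,-8,N); sL=80/113, sR=80/61; mL=360/6893, mR=-40/113; mL+mR=-2080/6893 → advance -1; mR−mL=-2800/6893 → turn -1·90°
n=2: pose=(-1,-9,E); sL=32/29, sR=160/153; mL=2576/4437, mR=-16/29; mL+mR=128/4437 → advance +1; mR−mL=-5024/4437 → turn -1·90°
n=3: pose=(0,-9,S); sL=20/13, sR=4/5; mL=74/65, mR=-10/13; mL+mR=24/65 → advance +1; mR−mL=-124/65 → turn -1·90°
n=4: pose=(0,-10,W); sL=32/37, sR=160/169; mL=2448/6253, mR=-16/37; mL+mR=-256/6253 → advance -1; mR−mL=-5152/6253 → turn -1·90°
n=5: pose=(1,-10,N); sL=16/17, sR=80/41; mL=-24/697, mR=-8/17; mL+mR=-352/697 → advance -1; mR−mL=-304/697 → turn -1·90°
n=6: pose=(1,-11,E); sL=160/101, sR=32/25; mL=2384/2525, mR=-80/101; mL+mR=384/2525 → advance +1; mR−mL=-4384/2525 → turn -1·90°
n=7: pose=(2,-11,S); sL=2, sR=1; mL=3/2, mR=-1; mL+mR=1/2 → advance +1; mR−mL=-5/2 → turn -1·90°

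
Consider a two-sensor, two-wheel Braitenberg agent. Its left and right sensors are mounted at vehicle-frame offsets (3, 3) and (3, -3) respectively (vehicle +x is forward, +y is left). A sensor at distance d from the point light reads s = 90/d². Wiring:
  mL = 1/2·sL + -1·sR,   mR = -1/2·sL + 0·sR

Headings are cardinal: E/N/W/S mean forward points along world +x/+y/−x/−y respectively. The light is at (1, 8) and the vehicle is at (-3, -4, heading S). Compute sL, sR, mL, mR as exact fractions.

45/113 45/137 -4005/30962 -45/226

left sensor world pos  = (0, -7); dL² = 226
right sensor world pos = (-6, -7); dR² = 274
sL = 90/226 = 45/113
sR = 90/274 = 45/137
mL = 1/2·sL + -1·sR = -4005/30962
mR = -1/2·sL + 0·sR = -45/226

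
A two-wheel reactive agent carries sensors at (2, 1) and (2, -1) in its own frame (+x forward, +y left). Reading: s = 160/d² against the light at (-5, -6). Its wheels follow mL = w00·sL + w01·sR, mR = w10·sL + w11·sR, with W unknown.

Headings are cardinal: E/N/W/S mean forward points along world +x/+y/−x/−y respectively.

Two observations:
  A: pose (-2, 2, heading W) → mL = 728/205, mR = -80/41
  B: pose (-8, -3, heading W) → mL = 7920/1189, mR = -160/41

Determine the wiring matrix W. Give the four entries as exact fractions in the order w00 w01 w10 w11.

1/2 1 0 -1

obs A: pose=(-2,2,W) → sL=16/5, sR=80/41, mL=728/205, mR=-80/41
obs B: pose=(-8,-3,W) → sL=160/29, sR=160/41, mL=7920/1189, mR=-160/41
sensor matrix S = [[16/5, 80/41], [160/29, 160/41]]; det S = 2048/1189
solve [mL_A; mL_B] = S·[w00; w01] and [mR_A; mR_B] = S·[w10; w11]:
  w00 = 1/2, w01 = 1, w10 = 0, w11 = -1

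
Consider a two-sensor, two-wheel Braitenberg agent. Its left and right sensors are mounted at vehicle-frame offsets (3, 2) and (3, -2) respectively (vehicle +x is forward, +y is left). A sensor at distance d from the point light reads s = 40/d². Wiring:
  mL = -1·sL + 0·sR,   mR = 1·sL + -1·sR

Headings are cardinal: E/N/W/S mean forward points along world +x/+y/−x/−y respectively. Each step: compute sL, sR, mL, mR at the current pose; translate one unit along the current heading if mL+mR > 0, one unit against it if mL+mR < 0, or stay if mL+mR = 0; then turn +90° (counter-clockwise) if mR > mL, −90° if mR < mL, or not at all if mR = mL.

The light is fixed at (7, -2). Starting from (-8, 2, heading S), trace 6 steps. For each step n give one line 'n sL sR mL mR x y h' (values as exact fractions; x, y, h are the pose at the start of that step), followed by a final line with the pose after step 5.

0 4/17 4/29 -4/17 48/493 -8 2 S
1 40/193 40/153 -40/193 -1600/29529 -8 3 E
2 10/97 2/13 -10/97 -64/1261 -9 3 N
3 8/73 40/397 -8/73 256/28981 -9 2 W
4 4/17 4/29 -4/17 48/493 -8 2 S
5 40/193 40/153 -40/193 -1600/29529 -8 3 E
final -9 3 N

n=0: pose=(-8,2,S); sL=4/17, sR=4/29; mL=-4/17, mR=48/493; mL+mR=-4/29 → advance -1; mR−mL=164/493 → turn +1·90°
n=1: pose=(-8,3,E); sL=40/193, sR=40/153; mL=-40/193, mR=-1600/29529; mL+mR=-40/153 → advance -1; mR−mL=4520/29529 → turn +1·90°
n=2: pose=(-9,3,N); sL=10/97, sR=2/13; mL=-10/97, mR=-64/1261; mL+mR=-2/13 → advance -1; mR−mL=66/1261 → turn +1·90°
n=3: pose=(-9,2,W); sL=8/73, sR=40/397; mL=-8/73, mR=256/28981; mL+mR=-40/397 → advance -1; mR−mL=3432/28981 → turn +1·90°
n=4: pose=(-8,2,S); sL=4/17, sR=4/29; mL=-4/17, mR=48/493; mL+mR=-4/29 → advance -1; mR−mL=164/493 → turn +1·90°
n=5: pose=(-8,3,E); sL=40/193, sR=40/153; mL=-40/193, mR=-1600/29529; mL+mR=-40/153 → advance -1; mR−mL=4520/29529 → turn +1·90°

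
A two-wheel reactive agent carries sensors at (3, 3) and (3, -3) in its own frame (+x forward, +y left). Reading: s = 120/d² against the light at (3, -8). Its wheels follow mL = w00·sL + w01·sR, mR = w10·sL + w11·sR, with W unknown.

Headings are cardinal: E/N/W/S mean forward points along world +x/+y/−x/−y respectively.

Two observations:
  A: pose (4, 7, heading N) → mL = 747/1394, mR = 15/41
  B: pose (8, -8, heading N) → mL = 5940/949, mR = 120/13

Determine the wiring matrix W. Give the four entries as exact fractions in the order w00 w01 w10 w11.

obs A: pose=(4,7,N) → sL=15/41, sR=6/17, mL=747/1394, mR=15/41
obs B: pose=(8,-8,N) → sL=120/13, sR=120/73, mL=5940/949, mR=120/13
sensor matrix S = [[15/41, 6/17], [120/13, 120/73]]; det S = -1757160/661453
solve [mL_A; mL_B] = S·[w00; w01] and [mR_A; mR_B] = S·[w10; w11]:
  w00 = 1/2, w01 = 1, w10 = 1, w11 = 0

1/2 1 1 0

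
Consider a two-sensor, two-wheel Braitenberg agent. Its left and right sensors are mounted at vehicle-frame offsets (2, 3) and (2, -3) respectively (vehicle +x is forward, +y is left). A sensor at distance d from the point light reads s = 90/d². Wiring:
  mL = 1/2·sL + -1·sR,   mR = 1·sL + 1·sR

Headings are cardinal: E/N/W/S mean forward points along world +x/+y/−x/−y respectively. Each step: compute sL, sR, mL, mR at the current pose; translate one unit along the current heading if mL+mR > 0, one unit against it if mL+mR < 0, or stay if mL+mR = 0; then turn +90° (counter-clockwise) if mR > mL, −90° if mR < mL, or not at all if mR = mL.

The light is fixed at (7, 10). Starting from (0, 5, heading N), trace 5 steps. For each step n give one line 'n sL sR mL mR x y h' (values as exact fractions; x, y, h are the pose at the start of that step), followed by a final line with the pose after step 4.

0 90/109 18/5 -1737/545 2412/545 0 5 N
1 9/13 45/41 -801/1066 954/533 0 6 W
2 90/61 90/157 1575/9577 19620/9577 -1 6 S
3 9/4 9/10 9/40 63/20 -1 5 E
4 90/109 18/5 -1737/545 2412/545 0 5 N
final 0 6 W

n=0: pose=(0,5,N); sL=90/109, sR=18/5; mL=-1737/545, mR=2412/545; mL+mR=135/109 → advance +1; mR−mL=4149/545 → turn +1·90°
n=1: pose=(0,6,W); sL=9/13, sR=45/41; mL=-801/1066, mR=954/533; mL+mR=27/26 → advance +1; mR−mL=2709/1066 → turn +1·90°
n=2: pose=(-1,6,S); sL=90/61, sR=90/157; mL=1575/9577, mR=19620/9577; mL+mR=135/61 → advance +1; mR−mL=18045/9577 → turn +1·90°
n=3: pose=(-1,5,E); sL=9/4, sR=9/10; mL=9/40, mR=63/20; mL+mR=27/8 → advance +1; mR−mL=117/40 → turn +1·90°
n=4: pose=(0,5,N); sL=90/109, sR=18/5; mL=-1737/545, mR=2412/545; mL+mR=135/109 → advance +1; mR−mL=4149/545 → turn +1·90°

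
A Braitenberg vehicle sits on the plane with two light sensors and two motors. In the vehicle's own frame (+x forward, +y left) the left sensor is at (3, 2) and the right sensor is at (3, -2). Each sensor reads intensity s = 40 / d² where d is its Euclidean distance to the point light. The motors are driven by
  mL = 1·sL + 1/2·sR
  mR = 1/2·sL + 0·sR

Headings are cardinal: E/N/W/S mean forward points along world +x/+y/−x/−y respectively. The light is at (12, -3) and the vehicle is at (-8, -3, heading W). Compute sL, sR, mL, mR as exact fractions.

40/533 40/533 60/533 20/533

left sensor world pos  = (-11, -5); dL² = 533
right sensor world pos = (-11, -1); dR² = 533
sL = 40/533 = 40/533
sR = 40/533 = 40/533
mL = 1·sL + 1/2·sR = 60/533
mR = 1/2·sL + 0·sR = 20/533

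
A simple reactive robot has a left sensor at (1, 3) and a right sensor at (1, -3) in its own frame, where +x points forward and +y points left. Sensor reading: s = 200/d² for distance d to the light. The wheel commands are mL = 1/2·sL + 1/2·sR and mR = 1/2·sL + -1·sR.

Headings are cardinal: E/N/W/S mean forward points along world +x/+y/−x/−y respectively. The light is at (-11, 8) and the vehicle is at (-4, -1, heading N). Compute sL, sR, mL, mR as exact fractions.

left sensor world pos  = (-7, 0); dL² = 80
right sensor world pos = (-1, 0); dR² = 164
sL = 200/80 = 5/2
sR = 200/164 = 50/41
mL = 1/2·sL + 1/2·sR = 305/164
mR = 1/2·sL + -1·sR = 5/164

5/2 50/41 305/164 5/164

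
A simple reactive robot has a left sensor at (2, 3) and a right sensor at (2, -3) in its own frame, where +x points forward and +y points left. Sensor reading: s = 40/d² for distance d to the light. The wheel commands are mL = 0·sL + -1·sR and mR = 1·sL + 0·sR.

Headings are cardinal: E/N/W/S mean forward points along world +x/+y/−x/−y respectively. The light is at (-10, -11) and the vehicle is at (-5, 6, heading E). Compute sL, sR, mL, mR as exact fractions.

40/449 8/49 -8/49 40/449

left sensor world pos  = (-3, 9); dL² = 449
right sensor world pos = (-3, 3); dR² = 245
sL = 40/449 = 40/449
sR = 40/245 = 8/49
mL = 0·sL + -1·sR = -8/49
mR = 1·sL + 0·sR = 40/449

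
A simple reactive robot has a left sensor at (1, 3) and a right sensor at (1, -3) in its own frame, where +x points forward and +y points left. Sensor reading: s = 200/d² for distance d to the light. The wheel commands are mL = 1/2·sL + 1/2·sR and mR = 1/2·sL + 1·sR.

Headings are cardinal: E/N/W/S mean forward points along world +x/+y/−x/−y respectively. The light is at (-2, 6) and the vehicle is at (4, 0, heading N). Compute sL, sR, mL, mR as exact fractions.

100/17 100/53 3500/901 4350/901

left sensor world pos  = (1, 1); dL² = 34
right sensor world pos = (7, 1); dR² = 106
sL = 200/34 = 100/17
sR = 200/106 = 100/53
mL = 1/2·sL + 1/2·sR = 3500/901
mR = 1/2·sL + 1·sR = 4350/901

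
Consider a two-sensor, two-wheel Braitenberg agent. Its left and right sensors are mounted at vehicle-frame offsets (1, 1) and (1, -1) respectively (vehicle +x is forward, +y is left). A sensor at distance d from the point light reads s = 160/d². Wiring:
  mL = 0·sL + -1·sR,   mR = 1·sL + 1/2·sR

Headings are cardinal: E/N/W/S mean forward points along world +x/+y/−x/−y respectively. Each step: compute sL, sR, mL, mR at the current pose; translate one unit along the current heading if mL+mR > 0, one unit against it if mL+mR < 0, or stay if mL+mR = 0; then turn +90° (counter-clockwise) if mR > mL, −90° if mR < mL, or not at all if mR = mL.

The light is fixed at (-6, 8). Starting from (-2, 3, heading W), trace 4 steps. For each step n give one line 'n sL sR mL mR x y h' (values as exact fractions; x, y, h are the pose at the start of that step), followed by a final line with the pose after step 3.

n=0: pose=(-2,3,W); sL=32/9, sR=32/5; mL=-32/5, mR=304/45; mL+mR=16/45 → advance +1; mR−mL=592/45 → turn +1·90°
n=1: pose=(-3,3,S); sL=40/13, sR=4; mL=-4, mR=66/13; mL+mR=14/13 → advance +1; mR−mL=118/13 → turn +1·90°
n=2: pose=(-3,2,E); sL=160/41, sR=32/13; mL=-32/13, mR=2736/533; mL+mR=1424/533 → advance +1; mR−mL=4048/533 → turn +1·90°
n=3: pose=(-2,2,N); sL=80/17, sR=16/5; mL=-16/5, mR=536/85; mL+mR=264/85 → advance +1; mR−mL=808/85 → turn +1·90°

0 32/9 32/5 -32/5 304/45 -2 3 W
1 40/13 4 -4 66/13 -3 3 S
2 160/41 32/13 -32/13 2736/533 -3 2 E
3 80/17 16/5 -16/5 536/85 -2 2 N
final -2 3 W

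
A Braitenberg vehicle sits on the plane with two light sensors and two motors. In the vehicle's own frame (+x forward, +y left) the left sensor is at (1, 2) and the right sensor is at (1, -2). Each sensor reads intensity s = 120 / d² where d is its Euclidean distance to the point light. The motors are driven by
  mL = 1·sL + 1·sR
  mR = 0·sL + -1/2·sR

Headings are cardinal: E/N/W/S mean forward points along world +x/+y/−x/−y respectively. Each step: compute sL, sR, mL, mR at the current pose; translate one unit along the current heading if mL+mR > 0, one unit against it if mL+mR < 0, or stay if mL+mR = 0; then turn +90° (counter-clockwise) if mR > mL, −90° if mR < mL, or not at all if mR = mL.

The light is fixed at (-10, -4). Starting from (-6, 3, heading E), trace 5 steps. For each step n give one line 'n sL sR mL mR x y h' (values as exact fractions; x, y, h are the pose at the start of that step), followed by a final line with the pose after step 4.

n=0: pose=(-6,3,E); sL=60/53, sR=12/5; mL=936/265, mR=-6/5; mL+mR=618/265 → advance +1; mR−mL=-1254/265 → turn -1·90°
n=1: pose=(-5,3,S); sL=24/17, sR=8/3; mL=208/51, mR=-4/3; mL+mR=140/51 → advance +1; mR−mL=-92/17 → turn -1·90°
n=2: pose=(-5,2,W); sL=15/4, sR=3/2; mL=21/4, mR=-3/4; mL+mR=9/2 → advance +1; mR−mL=-6 → turn -1·90°
n=3: pose=(-6,2,N); sL=120/53, sR=24/17; mL=3312/901, mR=-12/17; mL+mR=2676/901 → advance +1; mR−mL=-3948/901 → turn -1·90°
n=4: pose=(-6,3,E); sL=60/53, sR=12/5; mL=936/265, mR=-6/5; mL+mR=618/265 → advance +1; mR−mL=-1254/265 → turn -1·90°

0 60/53 12/5 936/265 -6/5 -6 3 E
1 24/17 8/3 208/51 -4/3 -5 3 S
2 15/4 3/2 21/4 -3/4 -5 2 W
3 120/53 24/17 3312/901 -12/17 -6 2 N
4 60/53 12/5 936/265 -6/5 -6 3 E
final -5 3 S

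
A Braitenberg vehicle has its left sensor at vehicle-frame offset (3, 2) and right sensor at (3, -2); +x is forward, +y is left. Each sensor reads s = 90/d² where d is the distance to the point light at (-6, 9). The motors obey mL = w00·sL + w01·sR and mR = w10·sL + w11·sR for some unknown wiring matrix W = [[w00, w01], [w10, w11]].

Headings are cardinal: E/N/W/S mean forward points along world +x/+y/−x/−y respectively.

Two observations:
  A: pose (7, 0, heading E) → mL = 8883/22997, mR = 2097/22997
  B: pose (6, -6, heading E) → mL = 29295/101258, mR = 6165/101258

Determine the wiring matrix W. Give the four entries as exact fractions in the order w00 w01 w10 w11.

obs A: pose=(7,0,E) → sL=18/61, sR=90/377, mL=8883/22997, mR=2097/22997
obs B: pose=(6,-6,E) → sL=45/197, sR=45/257, mL=29295/101258, mR=6165/101258
sensor matrix S = [[18/61, 90/377], [45/197, 45/257]]; det S = -3333960/1164315113
solve [mL_A; mL_B] = S·[w00; w01] and [mR_A; mR_B] = S·[w10; w11]:
  w00 = 1/2, w01 = 1, w10 = -1/2, w11 = 1

1/2 1 -1/2 1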